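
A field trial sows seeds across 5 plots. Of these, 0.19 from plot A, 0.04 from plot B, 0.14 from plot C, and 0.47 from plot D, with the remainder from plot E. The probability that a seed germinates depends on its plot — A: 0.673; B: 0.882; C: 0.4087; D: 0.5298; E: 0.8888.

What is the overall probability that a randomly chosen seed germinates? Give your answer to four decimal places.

P(E) = 1 − (0.19 + 0.04 + 0.14 + 0.47) = 0.16.
P(G) = P(G|A)·P(A) + P(G|B)·P(B) + P(G|C)·P(C) + P(G|D)·P(D) + P(G|E)·P(E)
      = 0.673·0.19 + 0.882·0.04 + 0.4087·0.14 + 0.5298·0.47 + 0.8888·0.16
      = 0.12787 + 0.03528 + 0.057218 + 0.249006 + 0.142208 = 0.611582

0.6116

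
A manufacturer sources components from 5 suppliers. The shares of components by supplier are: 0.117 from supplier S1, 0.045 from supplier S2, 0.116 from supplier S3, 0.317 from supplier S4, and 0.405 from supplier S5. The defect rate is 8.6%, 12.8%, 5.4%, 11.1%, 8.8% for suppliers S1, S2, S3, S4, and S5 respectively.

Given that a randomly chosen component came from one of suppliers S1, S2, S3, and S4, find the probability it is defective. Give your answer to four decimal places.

Let S = {S1, S2, S3, S4}.
P(S) = 0.117 + 0.045 + 0.116 + 0.317 = 0.595.
P(D ∩ S) = 0.086·0.117 + 0.128·0.045 + 0.054·0.116 + 0.111·0.317 = 0.010062 + 0.00576 + 0.006264 + 0.035187 = 0.057273.
P(D | S) = 0.057273 / 0.595 = 0.096257…

0.0963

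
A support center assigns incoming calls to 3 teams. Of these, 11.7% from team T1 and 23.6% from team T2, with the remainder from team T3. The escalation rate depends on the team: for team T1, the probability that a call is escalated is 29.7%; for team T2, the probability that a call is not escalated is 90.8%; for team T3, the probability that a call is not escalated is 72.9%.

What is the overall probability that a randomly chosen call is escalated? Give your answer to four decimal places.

0.2318

P(T3) = 1 − (0.117 + 0.236) = 0.647.
P(E|T2) = 1 − 0.908 = 0.092.
P(E|T3) = 1 − 0.729 = 0.271.
P(E) = P(E|T1)·P(T1) + P(E|T2)·P(T2) + P(E|T3)·P(T3)
      = 0.297·0.117 + 0.092·0.236 + 0.271·0.647
      = 0.034749 + 0.021712 + 0.175337 = 0.231798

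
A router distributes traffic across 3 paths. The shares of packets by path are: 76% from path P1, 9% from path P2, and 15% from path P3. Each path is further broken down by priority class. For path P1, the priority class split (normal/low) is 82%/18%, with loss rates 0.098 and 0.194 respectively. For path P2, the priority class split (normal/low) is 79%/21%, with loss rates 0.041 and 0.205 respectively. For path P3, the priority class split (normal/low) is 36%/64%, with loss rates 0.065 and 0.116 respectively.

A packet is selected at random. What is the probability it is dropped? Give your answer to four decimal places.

P(L|P1) = 0.82·0.098 + 0.18·0.194 = 0.08036 + 0.03492 = 0.11528
P(L|P2) = 0.79·0.041 + 0.21·0.205 = 0.03239 + 0.04305 = 0.07544
P(L|P3) = 0.36·0.065 + 0.64·0.116 = 0.0234 + 0.07424 = 0.09764
By total probability over the outer partition,
P(L) = 0.76·0.11528 + 0.09·0.07544 + 0.15·0.09764
      = 0.0876128 + 0.0067896 + 0.014646 = 0.1090484

0.1090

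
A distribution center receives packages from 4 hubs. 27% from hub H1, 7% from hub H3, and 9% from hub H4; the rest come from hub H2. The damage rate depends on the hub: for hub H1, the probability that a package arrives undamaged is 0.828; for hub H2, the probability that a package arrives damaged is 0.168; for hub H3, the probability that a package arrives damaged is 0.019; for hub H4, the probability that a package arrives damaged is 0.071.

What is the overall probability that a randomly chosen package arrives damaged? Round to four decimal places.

P(H2) = 1 − (0.27 + 0.07 + 0.09) = 0.57.
P(D|H1) = 1 − 0.828 = 0.172.
By the law of total probability,
P(D) = P(D|H1)·P(H1) + P(D|H2)·P(H2) + P(D|H3)·P(H3) + P(D|H4)·P(H4)
      = 0.172·0.27 + 0.168·0.57 + 0.019·0.07 + 0.071·0.09
      = 0.04644 + 0.09576 + 0.00133 + 0.00639 = 0.14992

0.1499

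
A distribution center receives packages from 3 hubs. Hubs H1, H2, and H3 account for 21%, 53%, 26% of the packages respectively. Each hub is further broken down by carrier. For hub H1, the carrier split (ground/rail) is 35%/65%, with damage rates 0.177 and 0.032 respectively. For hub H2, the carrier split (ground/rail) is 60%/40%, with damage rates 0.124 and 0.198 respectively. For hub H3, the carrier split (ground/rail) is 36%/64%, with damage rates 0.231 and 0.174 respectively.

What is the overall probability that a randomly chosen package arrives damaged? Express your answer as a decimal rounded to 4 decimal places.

P(D) ≈ 0.1494

P(D|H1) = 0.35·0.177 + 0.65·0.032 = 0.06195 + 0.0208 = 0.08275
P(D|H2) = 0.6·0.124 + 0.4·0.198 = 0.0744 + 0.0792 = 0.1536
P(D|H3) = 0.36·0.231 + 0.64·0.174 = 0.08316 + 0.11136 = 0.19452
By total probability over the outer partition,
P(D) = 0.21·0.08275 + 0.53·0.1536 + 0.26·0.19452
      = 0.0173775 + 0.081408 + 0.0505752 = 0.1493607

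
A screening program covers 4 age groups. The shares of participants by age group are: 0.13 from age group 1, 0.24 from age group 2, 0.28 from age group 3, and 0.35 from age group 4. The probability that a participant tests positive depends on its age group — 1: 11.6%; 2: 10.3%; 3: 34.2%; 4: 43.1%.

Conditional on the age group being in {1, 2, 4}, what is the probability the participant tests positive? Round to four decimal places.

P(T|S) ≈ 0.2648

Let S = {1, 2, 4}.
P(S) = 0.13 + 0.24 + 0.35 = 0.72.
P(T ∩ S) = 0.116·0.13 + 0.103·0.24 + 0.431·0.35 = 0.01508 + 0.02472 + 0.15085 = 0.19065.
P(T | S) = 0.19065 / 0.72 = 0.264792…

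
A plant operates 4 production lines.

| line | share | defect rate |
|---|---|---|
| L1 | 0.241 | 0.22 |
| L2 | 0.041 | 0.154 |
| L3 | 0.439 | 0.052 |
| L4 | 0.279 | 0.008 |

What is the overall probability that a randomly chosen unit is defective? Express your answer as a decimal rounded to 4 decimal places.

P(D) = P(D|L1)·P(L1) + P(D|L2)·P(L2) + P(D|L3)·P(L3) + P(D|L4)·P(L4)
      = 0.22·0.241 + 0.154·0.041 + 0.052·0.439 + 0.008·0.279
      = 0.05302 + 0.006314 + 0.022828 + 0.002232 = 0.084394

P(D) ≈ 0.0844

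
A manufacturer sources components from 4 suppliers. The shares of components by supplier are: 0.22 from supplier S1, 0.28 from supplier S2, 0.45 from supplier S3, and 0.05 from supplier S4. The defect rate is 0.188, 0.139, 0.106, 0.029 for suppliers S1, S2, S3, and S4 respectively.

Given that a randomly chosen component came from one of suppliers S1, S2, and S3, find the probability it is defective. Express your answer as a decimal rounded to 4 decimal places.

0.1347

Let S = {S1, S2, S3}.
P(S) = 0.22 + 0.28 + 0.45 = 0.95.
P(D ∩ S) = 0.188·0.22 + 0.139·0.28 + 0.106·0.45 = 0.04136 + 0.03892 + 0.0477 = 0.12798.
P(D | S) = 0.12798 / 0.95 = 0.134716…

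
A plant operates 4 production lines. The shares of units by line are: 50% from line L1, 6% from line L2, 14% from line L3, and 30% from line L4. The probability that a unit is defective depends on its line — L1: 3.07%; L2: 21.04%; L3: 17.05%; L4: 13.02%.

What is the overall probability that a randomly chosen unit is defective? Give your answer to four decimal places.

P(D) ≈ 0.0909

Summing over the partition,
P(D) = P(D|L1)·P(L1) + P(D|L2)·P(L2) + P(D|L3)·P(L3) + P(D|L4)·P(L4)
      = 0.0307·0.5 + 0.2104·0.06 + 0.1705·0.14 + 0.1302·0.3
      = 0.01535 + 0.012624 + 0.02387 + 0.03906 = 0.090904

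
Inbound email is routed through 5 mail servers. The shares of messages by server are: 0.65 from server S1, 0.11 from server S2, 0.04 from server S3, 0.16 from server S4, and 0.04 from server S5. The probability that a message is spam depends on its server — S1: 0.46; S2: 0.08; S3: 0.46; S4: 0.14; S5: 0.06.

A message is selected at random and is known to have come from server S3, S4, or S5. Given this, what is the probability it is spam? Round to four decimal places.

P(S|J) ≈ 0.1800

Let J = {S3, S4, S5}.
P(J) = 0.04 + 0.16 + 0.04 = 0.24.
P(S ∩ J) = 0.46·0.04 + 0.14·0.16 + 0.06·0.04 = 0.0184 + 0.0224 + 0.0024 = 0.0432.
P(S | J) = 0.0432 / 0.24 = 0.180000…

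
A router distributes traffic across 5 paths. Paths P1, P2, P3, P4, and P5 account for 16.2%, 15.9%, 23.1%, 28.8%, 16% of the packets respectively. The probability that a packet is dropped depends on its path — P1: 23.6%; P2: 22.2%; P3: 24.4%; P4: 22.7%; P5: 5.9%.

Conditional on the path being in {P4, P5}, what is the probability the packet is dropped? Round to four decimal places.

0.1670

Let S = {P4, P5}.
P(S) = 0.288 + 0.16 = 0.448.
P(L ∩ S) = 0.227·0.288 + 0.059·0.16 = 0.065376 + 0.00944 = 0.074816.
P(L | S) = 0.074816 / 0.448 = 0.167000…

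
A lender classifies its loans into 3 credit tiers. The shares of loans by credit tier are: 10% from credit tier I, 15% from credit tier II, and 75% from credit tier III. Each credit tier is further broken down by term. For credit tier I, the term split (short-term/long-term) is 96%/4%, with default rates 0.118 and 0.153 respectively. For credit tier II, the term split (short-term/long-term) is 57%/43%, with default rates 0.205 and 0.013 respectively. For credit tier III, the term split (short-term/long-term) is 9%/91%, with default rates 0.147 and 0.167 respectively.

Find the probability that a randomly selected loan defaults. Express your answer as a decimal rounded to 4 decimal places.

0.1542

P(D|I) = 0.96·0.118 + 0.04·0.153 = 0.11328 + 0.00612 = 0.1194
P(D|II) = 0.57·0.205 + 0.43·0.013 = 0.11685 + 0.00559 = 0.12244
P(D|III) = 0.09·0.147 + 0.91·0.167 = 0.01323 + 0.15197 = 0.1652
By total probability over the outer partition,
P(D) = 0.1·0.1194 + 0.15·0.12244 + 0.75·0.1652
      = 0.01194 + 0.018366 + 0.1239 = 0.154206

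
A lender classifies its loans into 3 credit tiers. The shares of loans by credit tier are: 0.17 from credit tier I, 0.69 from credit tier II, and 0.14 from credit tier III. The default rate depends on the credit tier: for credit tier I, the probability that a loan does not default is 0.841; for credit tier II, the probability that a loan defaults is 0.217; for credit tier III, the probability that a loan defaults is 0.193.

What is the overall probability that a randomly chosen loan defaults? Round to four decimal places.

P(D|I) = 1 − 0.841 = 0.159.
Summing over the partition,
P(D) = P(D|I)·P(I) + P(D|II)·P(II) + P(D|III)·P(III)
      = 0.159·0.17 + 0.217·0.69 + 0.193·0.14
      = 0.02703 + 0.14973 + 0.02702 = 0.20378

P(D) ≈ 0.2038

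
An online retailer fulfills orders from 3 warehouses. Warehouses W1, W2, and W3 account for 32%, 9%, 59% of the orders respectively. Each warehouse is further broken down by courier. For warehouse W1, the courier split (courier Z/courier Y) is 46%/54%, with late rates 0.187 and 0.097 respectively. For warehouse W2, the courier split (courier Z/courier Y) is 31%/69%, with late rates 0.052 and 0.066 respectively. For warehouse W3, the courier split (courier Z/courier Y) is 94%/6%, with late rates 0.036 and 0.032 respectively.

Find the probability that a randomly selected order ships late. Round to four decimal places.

P(L|W1) = 0.46·0.187 + 0.54·0.097 = 0.08602 + 0.05238 = 0.1384
P(L|W2) = 0.31·0.052 + 0.69·0.066 = 0.01612 + 0.04554 = 0.06166
P(L|W3) = 0.94·0.036 + 0.06·0.032 = 0.03384 + 0.00192 = 0.03576
By total probability over the outer partition,
P(L) = 0.32·0.1384 + 0.09·0.06166 + 0.59·0.03576
      = 0.044288 + 0.0055494 + 0.0210984 = 0.0709358

P(L) ≈ 0.0709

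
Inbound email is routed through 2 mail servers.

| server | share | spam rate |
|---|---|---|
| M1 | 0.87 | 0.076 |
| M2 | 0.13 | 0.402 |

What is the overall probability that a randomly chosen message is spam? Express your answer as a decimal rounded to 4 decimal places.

P(S) ≈ 0.1184

P(S) = P(S|M1)·P(M1) + P(S|M2)·P(M2)
      = 0.076·0.87 + 0.402·0.13
      = 0.06612 + 0.05226 = 0.11838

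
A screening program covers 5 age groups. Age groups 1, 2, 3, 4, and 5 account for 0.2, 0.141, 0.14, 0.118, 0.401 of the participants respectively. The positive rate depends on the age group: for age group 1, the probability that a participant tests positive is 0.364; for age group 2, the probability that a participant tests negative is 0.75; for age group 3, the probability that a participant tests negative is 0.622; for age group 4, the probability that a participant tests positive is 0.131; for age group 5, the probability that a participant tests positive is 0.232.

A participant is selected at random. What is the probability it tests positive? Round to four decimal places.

P(T|2) = 1 − 0.75 = 0.25.
P(T|3) = 1 − 0.622 = 0.378.
Using total probability over the partition,
P(T) = P(T|1)·P(1) + P(T|2)·P(2) + P(T|3)·P(3) + P(T|4)·P(4) + P(T|5)·P(5)
      = 0.364·0.2 + 0.25·0.141 + 0.378·0.14 + 0.131·0.118 + 0.232·0.401
      = 0.0728 + 0.03525 + 0.05292 + 0.015458 + 0.093032 = 0.26946

0.2695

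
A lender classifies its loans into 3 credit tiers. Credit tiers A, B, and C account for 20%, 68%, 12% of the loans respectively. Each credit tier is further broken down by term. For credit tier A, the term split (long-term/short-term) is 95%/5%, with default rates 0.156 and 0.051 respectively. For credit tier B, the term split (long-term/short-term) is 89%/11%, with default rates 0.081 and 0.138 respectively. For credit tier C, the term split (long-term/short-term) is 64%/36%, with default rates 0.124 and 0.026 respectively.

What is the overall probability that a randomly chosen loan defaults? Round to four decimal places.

P(D|A) = 0.95·0.156 + 0.05·0.051 = 0.1482 + 0.00255 = 0.15075
P(D|B) = 0.89·0.081 + 0.11·0.138 = 0.07209 + 0.01518 = 0.08727
P(D|C) = 0.64·0.124 + 0.36·0.026 = 0.07936 + 0.00936 = 0.08872
By total probability over the outer partition,
P(D) = 0.2·0.15075 + 0.68·0.08727 + 0.12·0.08872
      = 0.03015 + 0.0593436 + 0.0106464 = 0.10014

P(D) ≈ 0.1001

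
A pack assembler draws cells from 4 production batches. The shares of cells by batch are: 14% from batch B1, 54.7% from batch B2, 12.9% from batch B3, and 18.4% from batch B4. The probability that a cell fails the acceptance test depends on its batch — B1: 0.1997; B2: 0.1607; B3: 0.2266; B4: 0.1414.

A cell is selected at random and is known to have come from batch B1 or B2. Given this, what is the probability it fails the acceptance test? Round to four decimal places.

0.1686

Let S = {B1, B2}.
P(S) = 0.14 + 0.547 = 0.687.
P(F ∩ S) = 0.1997·0.14 + 0.1607·0.547 = 0.027958 + 0.0879029 = 0.1158609.
P(F | S) = 0.1158609 / 0.687 = 0.168648…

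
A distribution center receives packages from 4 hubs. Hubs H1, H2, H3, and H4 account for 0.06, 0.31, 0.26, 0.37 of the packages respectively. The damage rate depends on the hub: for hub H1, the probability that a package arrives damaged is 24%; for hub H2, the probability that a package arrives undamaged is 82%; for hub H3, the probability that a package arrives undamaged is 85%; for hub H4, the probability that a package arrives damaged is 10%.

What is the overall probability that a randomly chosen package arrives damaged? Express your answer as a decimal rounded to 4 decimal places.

P(D|H2) = 1 − 0.82 = 0.18.
P(D|H3) = 1 − 0.85 = 0.15.
P(D) = P(D|H1)·P(H1) + P(D|H2)·P(H2) + P(D|H3)·P(H3) + P(D|H4)·P(H4)
      = 0.24·0.06 + 0.18·0.31 + 0.15·0.26 + 0.1·0.37
      = 0.0144 + 0.0558 + 0.039 + 0.037 = 0.1462

P(D) ≈ 0.1462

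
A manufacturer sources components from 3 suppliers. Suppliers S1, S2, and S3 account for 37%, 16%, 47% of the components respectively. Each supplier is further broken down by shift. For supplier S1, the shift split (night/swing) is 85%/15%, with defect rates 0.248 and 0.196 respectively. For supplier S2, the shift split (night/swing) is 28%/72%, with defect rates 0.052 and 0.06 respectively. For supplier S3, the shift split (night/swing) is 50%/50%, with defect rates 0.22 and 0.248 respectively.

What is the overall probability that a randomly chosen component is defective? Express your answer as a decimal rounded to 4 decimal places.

P(D|S1) = 0.85·0.248 + 0.15·0.196 = 0.2108 + 0.0294 = 0.2402
P(D|S2) = 0.28·0.052 + 0.72·0.06 = 0.01456 + 0.0432 = 0.05776
P(D|S3) = 0.5·0.22 + 0.5·0.248 = 0.11 + 0.124 = 0.234
By total probability over the outer partition,
P(D) = 0.37·0.2402 + 0.16·0.05776 + 0.47·0.234
      = 0.088874 + 0.0092416 + 0.10998 = 0.2080956

0.2081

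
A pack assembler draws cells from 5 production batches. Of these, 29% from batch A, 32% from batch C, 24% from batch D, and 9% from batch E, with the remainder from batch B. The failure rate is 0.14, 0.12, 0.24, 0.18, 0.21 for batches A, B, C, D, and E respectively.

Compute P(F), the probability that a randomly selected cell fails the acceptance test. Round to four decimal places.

P(F) ≈ 0.1867

P(B) = 1 − (0.29 + 0.32 + 0.24 + 0.09) = 0.06.
Using total probability over the partition,
P(F) = P(F|A)·P(A) + P(F|B)·P(B) + P(F|C)·P(C) + P(F|D)·P(D) + P(F|E)·P(E)
      = 0.14·0.29 + 0.12·0.06 + 0.24·0.32 + 0.18·0.24 + 0.21·0.09
      = 0.0406 + 0.0072 + 0.0768 + 0.0432 + 0.0189 = 0.1867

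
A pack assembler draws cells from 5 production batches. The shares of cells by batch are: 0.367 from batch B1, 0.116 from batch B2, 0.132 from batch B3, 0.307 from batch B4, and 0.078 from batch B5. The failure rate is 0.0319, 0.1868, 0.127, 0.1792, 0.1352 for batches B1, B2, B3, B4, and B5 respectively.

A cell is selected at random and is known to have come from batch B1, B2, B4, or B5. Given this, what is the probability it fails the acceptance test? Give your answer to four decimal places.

Let S = {B1, B2, B4, B5}.
P(S) = 0.367 + 0.116 + 0.307 + 0.078 = 0.868.
P(F ∩ S) = 0.0319·0.367 + 0.1868·0.116 + 0.1792·0.307 + 0.1352·0.078 = 0.0117073 + 0.0216688 + 0.0550144 + 0.0105456 = 0.0989361.
P(F | S) = 0.0989361 / 0.868 = 0.113982…

0.1140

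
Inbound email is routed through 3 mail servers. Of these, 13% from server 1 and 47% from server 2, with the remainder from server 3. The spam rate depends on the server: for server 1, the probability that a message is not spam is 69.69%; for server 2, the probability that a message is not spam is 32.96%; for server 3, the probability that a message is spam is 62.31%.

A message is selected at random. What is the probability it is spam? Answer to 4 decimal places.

P(3) = 1 − (0.13 + 0.47) = 0.4.
P(S|1) = 1 − 0.6969 = 0.3031.
P(S|2) = 1 − 0.3296 = 0.6704.
Summing over the partition,
P(S) = P(S|1)·P(1) + P(S|2)·P(2) + P(S|3)·P(3)
      = 0.3031·0.13 + 0.6704·0.47 + 0.6231·0.4
      = 0.039403 + 0.315088 + 0.24924 = 0.603731

0.6037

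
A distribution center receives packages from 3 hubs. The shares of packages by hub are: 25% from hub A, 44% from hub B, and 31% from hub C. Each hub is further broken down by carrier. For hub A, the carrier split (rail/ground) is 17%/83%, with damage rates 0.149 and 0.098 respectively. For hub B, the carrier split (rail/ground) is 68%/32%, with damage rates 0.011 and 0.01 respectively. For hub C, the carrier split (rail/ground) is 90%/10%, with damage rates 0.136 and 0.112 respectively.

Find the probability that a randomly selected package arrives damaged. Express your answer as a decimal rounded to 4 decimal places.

P(D|A) = 0.17·0.149 + 0.83·0.098 = 0.02533 + 0.08134 = 0.10667
P(D|B) = 0.68·0.011 + 0.32·0.01 = 0.00748 + 0.0032 = 0.01068
P(D|C) = 0.9·0.136 + 0.1·0.112 = 0.1224 + 0.0112 = 0.1336
By total probability over the outer partition,
P(D) = 0.25·0.10667 + 0.44·0.01068 + 0.31·0.1336
      = 0.0266675 + 0.0046992 + 0.041416 = 0.0727827

P(D) ≈ 0.0728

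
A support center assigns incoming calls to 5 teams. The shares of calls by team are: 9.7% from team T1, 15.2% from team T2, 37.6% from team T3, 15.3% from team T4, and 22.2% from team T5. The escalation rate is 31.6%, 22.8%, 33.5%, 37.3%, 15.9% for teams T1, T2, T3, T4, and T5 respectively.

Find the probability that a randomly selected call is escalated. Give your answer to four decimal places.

By the law of total probability,
P(E) = P(E|T1)·P(T1) + P(E|T2)·P(T2) + P(E|T3)·P(T3) + P(E|T4)·P(T4) + P(E|T5)·P(T5)
      = 0.316·0.097 + 0.228·0.152 + 0.335·0.376 + 0.373·0.153 + 0.159·0.222
      = 0.030652 + 0.034656 + 0.12596 + 0.057069 + 0.035298 = 0.283635

0.2836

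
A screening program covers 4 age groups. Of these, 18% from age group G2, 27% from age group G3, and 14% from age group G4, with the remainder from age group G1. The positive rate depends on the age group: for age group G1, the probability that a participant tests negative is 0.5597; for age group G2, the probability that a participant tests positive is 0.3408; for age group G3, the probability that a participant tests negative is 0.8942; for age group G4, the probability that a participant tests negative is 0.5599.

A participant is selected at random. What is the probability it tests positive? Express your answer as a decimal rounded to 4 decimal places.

0.3320

P(G1) = 1 − (0.18 + 0.27 + 0.14) = 0.41.
P(T|G1) = 1 − 0.5597 = 0.4403.
P(T|G3) = 1 − 0.8942 = 0.1058.
P(T|G4) = 1 − 0.5599 = 0.4401.
P(T) = P(T|G1)·P(G1) + P(T|G2)·P(G2) + P(T|G3)·P(G3) + P(T|G4)·P(G4)
      = 0.4403·0.41 + 0.3408·0.18 + 0.1058·0.27 + 0.4401·0.14
      = 0.180523 + 0.061344 + 0.028566 + 0.061614 = 0.332047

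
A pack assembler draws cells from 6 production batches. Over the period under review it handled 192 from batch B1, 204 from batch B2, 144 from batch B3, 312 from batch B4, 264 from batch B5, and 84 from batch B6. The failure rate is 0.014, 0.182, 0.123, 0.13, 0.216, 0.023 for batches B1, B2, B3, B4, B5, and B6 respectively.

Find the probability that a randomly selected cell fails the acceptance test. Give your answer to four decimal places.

Total: 192 + 204 + 144 + 312 + 264 + 84 = 1200.
P(B1) = 192/1200 = 0.16. P(B2) = 204/1200 = 0.17. P(B3) = 144/1200 = 0.12. P(B4) = 312/1200 = 0.26. P(B5) = 264/1200 = 0.22. P(B6) = 84/1200 = 0.07.
P(F) = P(F|B1)·P(B1) + P(F|B2)·P(B2) + P(F|B3)·P(B3) + P(F|B4)·P(B4) + P(F|B5)·P(B5) + P(F|B6)·P(B6)
      = 0.014·0.16 + 0.182·0.17 + 0.123·0.12 + 0.13·0.26 + 0.216·0.22 + 0.023·0.07
      = 0.00224 + 0.03094 + 0.01476 + 0.0338 + 0.04752 + 0.00161 = 0.13087

0.1309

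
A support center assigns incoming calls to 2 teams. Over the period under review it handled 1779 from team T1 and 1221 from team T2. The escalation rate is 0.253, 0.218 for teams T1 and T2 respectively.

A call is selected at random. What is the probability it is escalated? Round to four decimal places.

Total: 1779 + 1221 = 3000.
P(T1) = 1779/3000 = 0.593. P(T2) = 1221/3000 = 0.407.
Using total probability over the partition,
P(E) = P(E|T1)·P(T1) + P(E|T2)·P(T2)
      = 0.253·0.593 + 0.218·0.407
      = 0.150029 + 0.088726 = 0.238755

0.2388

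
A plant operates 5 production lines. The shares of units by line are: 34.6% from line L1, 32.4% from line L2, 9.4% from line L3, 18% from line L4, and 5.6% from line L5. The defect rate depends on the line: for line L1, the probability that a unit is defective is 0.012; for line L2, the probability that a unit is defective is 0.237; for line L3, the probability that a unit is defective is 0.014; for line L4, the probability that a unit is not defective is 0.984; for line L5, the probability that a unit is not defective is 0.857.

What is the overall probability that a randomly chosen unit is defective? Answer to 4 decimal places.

0.0931

P(D|L4) = 1 − 0.984 = 0.016.
P(D|L5) = 1 − 0.857 = 0.143.
Summing over the partition,
P(D) = P(D|L1)·P(L1) + P(D|L2)·P(L2) + P(D|L3)·P(L3) + P(D|L4)·P(L4) + P(D|L5)·P(L5)
      = 0.012·0.346 + 0.237·0.324 + 0.014·0.094 + 0.016·0.18 + 0.143·0.056
      = 0.004152 + 0.076788 + 0.001316 + 0.00288 + 0.008008 = 0.093144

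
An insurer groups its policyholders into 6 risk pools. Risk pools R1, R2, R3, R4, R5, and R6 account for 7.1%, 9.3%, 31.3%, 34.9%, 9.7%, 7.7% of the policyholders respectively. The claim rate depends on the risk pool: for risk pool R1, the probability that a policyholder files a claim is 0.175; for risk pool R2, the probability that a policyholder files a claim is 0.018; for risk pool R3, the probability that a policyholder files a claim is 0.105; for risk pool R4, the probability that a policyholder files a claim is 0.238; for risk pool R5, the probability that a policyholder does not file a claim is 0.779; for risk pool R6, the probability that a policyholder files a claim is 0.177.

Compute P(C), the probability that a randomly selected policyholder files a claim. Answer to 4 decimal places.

0.1651

P(C|R5) = 1 − 0.779 = 0.221.
Using total probability over the partition,
P(C) = P(C|R1)·P(R1) + P(C|R2)·P(R2) + P(C|R3)·P(R3) + P(C|R4)·P(R4) + P(C|R5)·P(R5) + P(C|R6)·P(R6)
      = 0.175·0.071 + 0.018·0.093 + 0.105·0.313 + 0.238·0.349 + 0.221·0.097 + 0.177·0.077
      = 0.012425 + 0.001674 + 0.032865 + 0.083062 + 0.021437 + 0.013629 = 0.165092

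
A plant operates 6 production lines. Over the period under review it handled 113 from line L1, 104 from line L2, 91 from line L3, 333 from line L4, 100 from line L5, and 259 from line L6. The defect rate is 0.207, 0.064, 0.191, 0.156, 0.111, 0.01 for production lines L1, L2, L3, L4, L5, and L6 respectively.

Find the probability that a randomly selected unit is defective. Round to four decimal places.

P(D) ≈ 0.1131

Total: 113 + 104 + 91 + 333 + 100 + 259 = 1000.
P(L1) = 113/1000 = 0.113. P(L2) = 104/1000 = 0.104. P(L3) = 91/1000 = 0.091. P(L4) = 333/1000 = 0.333. P(L5) = 100/1000 = 0.1. P(L6) = 259/1000 = 0.259.
P(D) = P(D|L1)·P(L1) + P(D|L2)·P(L2) + P(D|L3)·P(L3) + P(D|L4)·P(L4) + P(D|L5)·P(L5) + P(D|L6)·P(L6)
      = 0.207·0.113 + 0.064·0.104 + 0.191·0.091 + 0.156·0.333 + 0.111·0.1 + 0.01·0.259
      = 0.023391 + 0.006656 + 0.017381 + 0.051948 + 0.0111 + 0.00259 = 0.113066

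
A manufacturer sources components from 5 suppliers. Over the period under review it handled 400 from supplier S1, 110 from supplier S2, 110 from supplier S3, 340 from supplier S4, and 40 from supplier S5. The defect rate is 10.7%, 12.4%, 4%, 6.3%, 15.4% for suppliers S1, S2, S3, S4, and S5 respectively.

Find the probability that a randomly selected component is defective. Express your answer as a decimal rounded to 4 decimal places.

Total: 400 + 110 + 110 + 340 + 40 = 1000.
P(S1) = 400/1000 = 0.4. P(S2) = 110/1000 = 0.11. P(S3) = 110/1000 = 0.11. P(S4) = 340/1000 = 0.34. P(S5) = 40/1000 = 0.04.
P(D) = P(D|S1)·P(S1) + P(D|S2)·P(S2) + P(D|S3)·P(S3) + P(D|S4)·P(S4) + P(D|S5)·P(S5)
      = 0.107·0.4 + 0.124·0.11 + 0.04·0.11 + 0.063·0.34 + 0.154·0.04
      = 0.0428 + 0.01364 + 0.0044 + 0.02142 + 0.00616 = 0.08842

P(D) ≈ 0.0884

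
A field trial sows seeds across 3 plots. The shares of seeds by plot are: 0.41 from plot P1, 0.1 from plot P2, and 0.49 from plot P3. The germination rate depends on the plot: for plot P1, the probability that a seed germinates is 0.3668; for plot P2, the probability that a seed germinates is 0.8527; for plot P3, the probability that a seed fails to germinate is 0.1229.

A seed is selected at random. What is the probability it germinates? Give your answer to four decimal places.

P(G|P3) = 1 − 0.1229 = 0.8771.
P(G) = P(G|P1)·P(P1) + P(G|P2)·P(P2) + P(G|P3)·P(P3)
      = 0.3668·0.41 + 0.8527·0.1 + 0.8771·0.49
      = 0.150388 + 0.08527 + 0.429779 = 0.665437

P(G) ≈ 0.6654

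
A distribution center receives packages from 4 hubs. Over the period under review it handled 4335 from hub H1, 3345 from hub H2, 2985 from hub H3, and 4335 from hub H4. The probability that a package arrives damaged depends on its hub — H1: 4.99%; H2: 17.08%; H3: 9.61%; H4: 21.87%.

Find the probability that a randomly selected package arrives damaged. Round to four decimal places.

Total: 4335 + 3345 + 2985 + 4335 = 15000.
P(H1) = 4335/15000 = 0.289. P(H2) = 3345/15000 = 0.223. P(H3) = 2985/15000 = 0.199. P(H4) = 4335/15000 = 0.289.
P(D) = P(D|H1)·P(H1) + P(D|H2)·P(H2) + P(D|H3)·P(H3) + P(D|H4)·P(H4)
      = 0.0499·0.289 + 0.1708·0.223 + 0.0961·0.199 + 0.2187·0.289
      = 0.0144211 + 0.0380884 + 0.0191239 + 0.0632043 = 0.1348377

0.1348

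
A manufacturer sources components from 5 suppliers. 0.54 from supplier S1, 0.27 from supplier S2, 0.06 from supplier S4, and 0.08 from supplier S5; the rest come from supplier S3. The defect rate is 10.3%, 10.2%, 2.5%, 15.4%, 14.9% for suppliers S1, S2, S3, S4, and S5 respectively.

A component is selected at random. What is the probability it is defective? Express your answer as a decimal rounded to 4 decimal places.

0.1056

P(S3) = 1 − (0.54 + 0.27 + 0.06 + 0.08) = 0.05.
P(D) = P(D|S1)·P(S1) + P(D|S2)·P(S2) + P(D|S3)·P(S3) + P(D|S4)·P(S4) + P(D|S5)·P(S5)
      = 0.103·0.54 + 0.102·0.27 + 0.025·0.05 + 0.154·0.06 + 0.149·0.08
      = 0.05562 + 0.02754 + 0.00125 + 0.00924 + 0.01192 = 0.10557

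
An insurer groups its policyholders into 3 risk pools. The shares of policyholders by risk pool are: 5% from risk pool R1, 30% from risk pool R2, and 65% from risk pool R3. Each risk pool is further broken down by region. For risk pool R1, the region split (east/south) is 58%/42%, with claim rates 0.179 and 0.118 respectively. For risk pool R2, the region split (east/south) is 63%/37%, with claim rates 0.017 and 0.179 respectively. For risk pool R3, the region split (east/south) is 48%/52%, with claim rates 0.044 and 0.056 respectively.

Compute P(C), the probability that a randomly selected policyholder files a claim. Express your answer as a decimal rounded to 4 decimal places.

P(C) ≈ 0.0634

P(C|R1) = 0.58·0.179 + 0.42·0.118 = 0.10382 + 0.04956 = 0.15338
P(C|R2) = 0.63·0.017 + 0.37·0.179 = 0.01071 + 0.06623 = 0.07694
P(C|R3) = 0.48·0.044 + 0.52·0.056 = 0.02112 + 0.02912 = 0.05024
By total probability over the outer partition,
P(C) = 0.05·0.15338 + 0.3·0.07694 + 0.65·0.05024
      = 0.007669 + 0.023082 + 0.032656 = 0.063407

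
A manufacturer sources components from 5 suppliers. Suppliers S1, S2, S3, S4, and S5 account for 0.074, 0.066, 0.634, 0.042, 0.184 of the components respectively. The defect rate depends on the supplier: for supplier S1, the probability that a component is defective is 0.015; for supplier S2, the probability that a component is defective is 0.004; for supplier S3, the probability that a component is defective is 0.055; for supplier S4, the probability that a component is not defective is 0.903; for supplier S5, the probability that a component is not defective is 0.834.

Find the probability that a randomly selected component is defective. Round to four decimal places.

P(D) ≈ 0.0709

P(D|S4) = 1 − 0.903 = 0.097.
P(D|S5) = 1 − 0.834 = 0.166.
P(D) = P(D|S1)·P(S1) + P(D|S2)·P(S2) + P(D|S3)·P(S3) + P(D|S4)·P(S4) + P(D|S5)·P(S5)
      = 0.015·0.074 + 0.004·0.066 + 0.055·0.634 + 0.097·0.042 + 0.166·0.184
      = 0.00111 + 0.000264 + 0.03487 + 0.004074 + 0.030544 = 0.070862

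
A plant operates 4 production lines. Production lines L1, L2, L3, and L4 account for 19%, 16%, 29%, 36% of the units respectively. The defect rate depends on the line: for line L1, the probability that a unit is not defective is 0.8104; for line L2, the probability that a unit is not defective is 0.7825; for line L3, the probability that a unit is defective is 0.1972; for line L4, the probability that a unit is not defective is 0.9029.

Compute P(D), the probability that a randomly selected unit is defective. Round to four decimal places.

P(D|L1) = 1 − 0.8104 = 0.1896.
P(D|L2) = 1 − 0.7825 = 0.2175.
P(D|L4) = 1 − 0.9029 = 0.0971.
Using total probability over the partition,
P(D) = P(D|L1)·P(L1) + P(D|L2)·P(L2) + P(D|L3)·P(L3) + P(D|L4)·P(L4)
      = 0.1896·0.19 + 0.2175·0.16 + 0.1972·0.29 + 0.0971·0.36
      = 0.036024 + 0.0348 + 0.057188 + 0.034956 = 0.162968

P(D) ≈ 0.1630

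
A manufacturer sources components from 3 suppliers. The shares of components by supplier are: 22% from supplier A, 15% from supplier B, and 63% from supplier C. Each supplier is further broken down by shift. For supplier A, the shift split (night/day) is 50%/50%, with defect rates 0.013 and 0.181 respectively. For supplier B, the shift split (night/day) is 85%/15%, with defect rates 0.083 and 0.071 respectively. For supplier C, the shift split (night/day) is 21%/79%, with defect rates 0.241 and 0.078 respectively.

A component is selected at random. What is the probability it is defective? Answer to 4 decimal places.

P(D|A) = 0.5·0.013 + 0.5·0.181 = 0.0065 + 0.0905 = 0.097
P(D|B) = 0.85·0.083 + 0.15·0.071 = 0.07055 + 0.01065 = 0.0812
P(D|C) = 0.21·0.241 + 0.79·0.078 = 0.05061 + 0.06162 = 0.11223
By total probability over the outer partition,
P(D) = 0.22·0.097 + 0.15·0.0812 + 0.63·0.11223
      = 0.02134 + 0.01218 + 0.0707049 = 0.1042249

0.1042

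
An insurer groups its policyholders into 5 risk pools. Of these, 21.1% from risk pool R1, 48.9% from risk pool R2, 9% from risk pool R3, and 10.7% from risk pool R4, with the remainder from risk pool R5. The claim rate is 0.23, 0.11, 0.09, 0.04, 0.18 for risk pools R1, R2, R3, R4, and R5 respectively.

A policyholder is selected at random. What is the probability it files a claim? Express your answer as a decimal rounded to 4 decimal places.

P(R5) = 1 − (0.211 + 0.489 + 0.09 + 0.107) = 0.103.
By the law of total probability,
P(C) = P(C|R1)·P(R1) + P(C|R2)·P(R2) + P(C|R3)·P(R3) + P(C|R4)·P(R4) + P(C|R5)·P(R5)
      = 0.23·0.211 + 0.11·0.489 + 0.09·0.09 + 0.04·0.107 + 0.18·0.103
      = 0.04853 + 0.05379 + 0.0081 + 0.00428 + 0.01854 = 0.13324

0.1332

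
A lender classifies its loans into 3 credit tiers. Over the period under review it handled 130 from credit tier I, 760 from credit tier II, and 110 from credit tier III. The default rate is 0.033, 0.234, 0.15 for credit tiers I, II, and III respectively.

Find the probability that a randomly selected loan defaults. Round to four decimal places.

P(D) ≈ 0.1986

Total: 130 + 760 + 110 = 1000.
P(I) = 130/1000 = 0.13. P(II) = 760/1000 = 0.76. P(III) = 110/1000 = 0.11.
P(D) = P(D|I)·P(I) + P(D|II)·P(II) + P(D|III)·P(III)
      = 0.033·0.13 + 0.234·0.76 + 0.15·0.11
      = 0.00429 + 0.17784 + 0.0165 = 0.19863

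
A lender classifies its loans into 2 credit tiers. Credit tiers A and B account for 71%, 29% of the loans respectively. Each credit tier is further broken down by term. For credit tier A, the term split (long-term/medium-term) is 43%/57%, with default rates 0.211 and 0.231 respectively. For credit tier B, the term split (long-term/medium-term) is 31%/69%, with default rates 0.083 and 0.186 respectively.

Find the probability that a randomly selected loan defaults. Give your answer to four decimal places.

P(D|A) = 0.43·0.211 + 0.57·0.231 = 0.09073 + 0.13167 = 0.2224
P(D|B) = 0.31·0.083 + 0.69·0.186 = 0.02573 + 0.12834 = 0.15407
By total probability over the outer partition,
P(D) = 0.71·0.2224 + 0.29·0.15407
      = 0.157904 + 0.0446803 = 0.2025843

0.2026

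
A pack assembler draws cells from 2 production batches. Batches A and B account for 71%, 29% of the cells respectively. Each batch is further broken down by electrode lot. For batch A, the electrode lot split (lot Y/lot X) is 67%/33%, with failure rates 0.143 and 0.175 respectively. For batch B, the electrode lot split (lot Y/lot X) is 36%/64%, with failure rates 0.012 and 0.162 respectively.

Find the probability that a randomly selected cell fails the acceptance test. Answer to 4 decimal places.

P(F) ≈ 0.1403

P(F|A) = 0.67·0.143 + 0.33·0.175 = 0.09581 + 0.05775 = 0.15356
P(F|B) = 0.36·0.012 + 0.64·0.162 = 0.00432 + 0.10368 = 0.108
By total probability over the outer partition,
P(F) = 0.71·0.15356 + 0.29·0.108
      = 0.1090276 + 0.03132 = 0.1403476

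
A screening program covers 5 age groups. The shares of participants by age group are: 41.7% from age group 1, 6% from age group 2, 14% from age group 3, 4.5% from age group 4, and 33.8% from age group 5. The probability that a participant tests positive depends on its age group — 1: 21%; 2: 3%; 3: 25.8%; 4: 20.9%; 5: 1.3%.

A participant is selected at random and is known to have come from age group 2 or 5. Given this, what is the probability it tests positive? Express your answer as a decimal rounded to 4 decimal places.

Let S = {2, 5}.
P(S) = 0.06 + 0.338 = 0.398.
P(T ∩ S) = 0.03·0.06 + 0.013·0.338 = 0.0018 + 0.004394 = 0.006194.
P(T | S) = 0.006194 / 0.398 = 0.015563…

P(T|S) ≈ 0.0156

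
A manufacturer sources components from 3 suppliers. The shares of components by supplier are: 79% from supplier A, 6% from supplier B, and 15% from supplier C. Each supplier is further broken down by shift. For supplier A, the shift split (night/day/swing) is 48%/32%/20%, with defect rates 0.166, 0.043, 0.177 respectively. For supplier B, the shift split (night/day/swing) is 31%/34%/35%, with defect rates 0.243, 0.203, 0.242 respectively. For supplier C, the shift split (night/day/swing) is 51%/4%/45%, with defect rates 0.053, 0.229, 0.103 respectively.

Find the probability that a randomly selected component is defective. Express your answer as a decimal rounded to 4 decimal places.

P(D|A) = 0.48·0.166 + 0.32·0.043 + 0.2·0.177 = 0.07968 + 0.01376 + 0.0354 = 0.12884
P(D|B) = 0.31·0.243 + 0.34·0.203 + 0.35·0.242 = 0.07533 + 0.06902 + 0.0847 = 0.22905
P(D|C) = 0.51·0.053 + 0.04·0.229 + 0.45·0.103 = 0.02703 + 0.00916 + 0.04635 = 0.08254
Then overall,
P(D) = 0.79·0.12884 + 0.06·0.22905 + 0.15·0.08254
      = 0.1017836 + 0.013743 + 0.012381 = 0.1279076

P(D) ≈ 0.1279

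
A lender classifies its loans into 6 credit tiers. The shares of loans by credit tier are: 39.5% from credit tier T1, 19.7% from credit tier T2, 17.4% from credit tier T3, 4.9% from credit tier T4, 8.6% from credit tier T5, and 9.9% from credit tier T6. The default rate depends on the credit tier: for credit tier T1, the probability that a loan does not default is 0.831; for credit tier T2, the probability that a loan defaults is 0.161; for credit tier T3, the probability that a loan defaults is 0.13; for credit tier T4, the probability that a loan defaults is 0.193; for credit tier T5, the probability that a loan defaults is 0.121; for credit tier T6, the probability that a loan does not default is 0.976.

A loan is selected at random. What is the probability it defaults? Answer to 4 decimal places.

P(D) ≈ 0.1433

P(D|T1) = 1 − 0.831 = 0.169.
P(D|T6) = 1 − 0.976 = 0.024.
Summing over the partition,
P(D) = P(D|T1)·P(T1) + P(D|T2)·P(T2) + P(D|T3)·P(T3) + P(D|T4)·P(T4) + P(D|T5)·P(T5) + P(D|T6)·P(T6)
      = 0.169·0.395 + 0.161·0.197 + 0.13·0.174 + 0.193·0.049 + 0.121·0.086 + 0.024·0.099
      = 0.066755 + 0.031717 + 0.02262 + 0.009457 + 0.010406 + 0.002376 = 0.143331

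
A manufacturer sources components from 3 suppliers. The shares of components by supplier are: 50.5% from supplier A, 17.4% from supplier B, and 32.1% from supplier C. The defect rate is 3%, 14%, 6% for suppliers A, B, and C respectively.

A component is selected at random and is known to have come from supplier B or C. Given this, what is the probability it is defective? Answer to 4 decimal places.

Let S = {B, C}.
P(S) = 0.174 + 0.321 = 0.495.
P(D ∩ S) = 0.14·0.174 + 0.06·0.321 = 0.02436 + 0.01926 = 0.04362.
P(D | S) = 0.04362 / 0.495 = 0.088121…

0.0881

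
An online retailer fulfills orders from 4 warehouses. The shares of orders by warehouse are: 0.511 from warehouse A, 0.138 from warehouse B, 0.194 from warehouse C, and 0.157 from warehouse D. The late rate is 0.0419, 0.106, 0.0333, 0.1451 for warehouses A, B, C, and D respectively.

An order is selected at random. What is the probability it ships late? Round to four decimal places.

P(L) ≈ 0.0653

Summing over the partition,
P(L) = P(L|A)·P(A) + P(L|B)·P(B) + P(L|C)·P(C) + P(L|D)·P(D)
      = 0.0419·0.511 + 0.106·0.138 + 0.0333·0.194 + 0.1451·0.157
      = 0.0214109 + 0.014628 + 0.0064602 + 0.0227807 = 0.0652798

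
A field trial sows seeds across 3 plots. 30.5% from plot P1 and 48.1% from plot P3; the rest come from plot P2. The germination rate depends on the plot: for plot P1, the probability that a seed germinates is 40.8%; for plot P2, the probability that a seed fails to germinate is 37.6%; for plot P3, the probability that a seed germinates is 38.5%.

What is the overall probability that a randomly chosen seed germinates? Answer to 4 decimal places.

P(P2) = 1 − (0.305 + 0.481) = 0.214.
P(G|P2) = 1 − 0.376 = 0.624.
P(G) = P(G|P1)·P(P1) + P(G|P2)·P(P2) + P(G|P3)·P(P3)
      = 0.408·0.305 + 0.624·0.214 + 0.385·0.481
      = 0.12444 + 0.133536 + 0.185185 = 0.443161

P(G) ≈ 0.4432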